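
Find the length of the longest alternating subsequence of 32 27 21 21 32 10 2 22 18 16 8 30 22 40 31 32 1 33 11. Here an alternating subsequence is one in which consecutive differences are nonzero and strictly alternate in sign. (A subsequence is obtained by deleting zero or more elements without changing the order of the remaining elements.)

14

Track the best alternating length ending on an up-step vs a down-step at each position: up/down = 1/1, 1/2, 1/2, 1/2, 3/1, 1/4, 1/4, 5/4, 5/6, 5/6, 5/6, 7/4, 7/8, 9/1, 9/10, 11/10, 1/12, 13/10, 13/14.
The maximum over both is 14; one such subsequence is 32, 27, 32, 10, 22, 18, 30, 22, 40, 31, 32, 1, 33, 11.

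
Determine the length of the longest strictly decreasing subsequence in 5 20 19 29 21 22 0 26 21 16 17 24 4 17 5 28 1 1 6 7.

Let dp[i] be the longest decreasing subsequence ending at position i. Then dp = [1, 1, 2, 1, 2, 2, 3, 2, 3, 4, 4, 3, 5, 4, 5, 2, 6, 6, 5, 5].
The maximum is 6; one witness is 29, 22, 21, 16, 4, 1 at positions 4,6,9,10,13,17.

6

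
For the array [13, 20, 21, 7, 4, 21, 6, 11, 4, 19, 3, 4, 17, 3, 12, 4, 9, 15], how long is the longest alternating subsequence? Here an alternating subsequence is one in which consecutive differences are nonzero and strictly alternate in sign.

14

A longest alternating subsequence is 13, 20, 7, 21, 6, 11, 4, 19, 3, 4, 3, 12, 4, 9 (positions 1,2,4,6,7,8,9,10,11,12,14,15,16,17); its 13 consecutive differences strictly alternate in sign, and length 14 is optimal.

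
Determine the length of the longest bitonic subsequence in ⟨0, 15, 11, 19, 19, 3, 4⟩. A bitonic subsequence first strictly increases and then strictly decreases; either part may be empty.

4

One longest bitonic subsequence is 0, 15, 11, 4 (positions 1,2,3,7): it rises to 15 then falls. Length 4 is optimal.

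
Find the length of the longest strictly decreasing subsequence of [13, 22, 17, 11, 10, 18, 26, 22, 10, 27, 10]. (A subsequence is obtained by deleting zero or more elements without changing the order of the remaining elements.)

4

One longest decreasing subsequence is 22, 17, 11, 10 (positions 2,3,4,5), of length 4; no longer one exists.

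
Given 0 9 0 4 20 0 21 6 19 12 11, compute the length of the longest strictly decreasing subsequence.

One longest decreasing subsequence is 20, 19, 12, 11 (positions 5,9,10,11), of length 4; no longer one exists.

4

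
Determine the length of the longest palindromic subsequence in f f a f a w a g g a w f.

Using dp[i][j] = 2 + dp[i+1][j−1] if the ends match, else max(dp[i+1][j], dp[i][j−1]):
dp[1][12] = 8. A witness is fwaggawf at positions 1,6,7,8,9,10,11,12.

8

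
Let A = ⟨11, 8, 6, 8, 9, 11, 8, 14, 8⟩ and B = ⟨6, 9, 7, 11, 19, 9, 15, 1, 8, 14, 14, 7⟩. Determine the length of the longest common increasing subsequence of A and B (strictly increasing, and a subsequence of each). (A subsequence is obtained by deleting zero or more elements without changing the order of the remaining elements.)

4

A longest common strictly increasing subsequence is 6, 9, 11, 14 (length 4); it appears in order in both A and B, and no longer such subsequence exists.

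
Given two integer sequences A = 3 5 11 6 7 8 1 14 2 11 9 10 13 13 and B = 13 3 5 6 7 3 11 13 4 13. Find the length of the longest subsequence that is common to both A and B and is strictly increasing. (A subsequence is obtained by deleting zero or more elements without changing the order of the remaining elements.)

For each value that appears in both, track the longest common increasing run ending there.
The best achievable length is 6; one witness is 3, 5, 6, 7, 11, 13 (A-positions 1,2,4,5,10,13, B-positions 2,3,4,5,7,8).

6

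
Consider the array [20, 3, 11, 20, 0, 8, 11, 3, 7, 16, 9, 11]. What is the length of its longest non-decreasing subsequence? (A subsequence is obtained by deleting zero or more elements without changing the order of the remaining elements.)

One longest non-decreasing subsequence is 3, 3, 7, 9, 11 (positions 2,8,9,11,12), of length 5; no longer one exists.

5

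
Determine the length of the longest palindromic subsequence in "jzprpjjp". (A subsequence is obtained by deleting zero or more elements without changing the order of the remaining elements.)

Using dp[i][j] = 2 + dp[i+1][j−1] if the ends match, else max(dp[i+1][j], dp[i][j−1]):
dp[1][8] = 5. A witness is jprpj at positions 1,3,4,5,7.

5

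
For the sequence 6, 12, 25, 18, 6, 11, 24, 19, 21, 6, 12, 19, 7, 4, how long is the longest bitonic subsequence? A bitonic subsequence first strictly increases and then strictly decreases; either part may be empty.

8

Let inc[i] be the LIS ending at i and dec[i] the longest strictly decreasing subsequence starting at i. inc = [1, 2, 3, 3, 1, 2, 4, 4, 5, 1, 3, 4, 2, 1], dec = [2, 4, 6, 4, 2, 3, 5, 4, 4, 2, 3, 3, 2, 1].
max_i inc[i]+dec[i]−1 = 8, with one witness 6, 12, 25, 24, 21, 19, 7, 4.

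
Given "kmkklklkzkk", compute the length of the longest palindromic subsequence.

Using dp[i][j] = 2 + dp[i+1][j−1] if the ends match, else max(dp[i+1][j], dp[i][j−1]):
dp[1][11] = 9. A witness is kkklklkkk at positions 1,3,4,5,6,7,8,10,11.

9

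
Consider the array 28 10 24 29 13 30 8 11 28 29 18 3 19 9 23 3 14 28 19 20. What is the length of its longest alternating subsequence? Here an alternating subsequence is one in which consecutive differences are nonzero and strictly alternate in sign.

15

Track the best alternating length ending on an up-step vs a down-step at each position: up/down = 1/1, 1/2, 3/2, 3/1, 3/4, 5/1, 1/6, 7/6, 7/6, 7/6, 7/8, 1/8, 9/8, 9/10, 11/8, 1/12, 13/12, 13/8, 13/14, 15/14.
The maximum over both is 15; one such subsequence is 28, 10, 24, 13, 30, 8, 28, 18, 19, 9, 23, 3, 28, 19, 20.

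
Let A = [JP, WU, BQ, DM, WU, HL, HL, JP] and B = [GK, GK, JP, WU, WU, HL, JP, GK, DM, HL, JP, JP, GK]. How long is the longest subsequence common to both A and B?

6

Backtracking the LCS table gives one alignment: JP (A1,B3) → WU (A2,B4) → WU (A5,B5) → HL (A6,B6) → HL (A7,B10) → JP (A8,B12).
So the longest common subsequence has length 6.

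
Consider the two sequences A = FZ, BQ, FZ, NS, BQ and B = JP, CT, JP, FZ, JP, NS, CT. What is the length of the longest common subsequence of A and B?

2

A longest common subsequence is FZ, NS (length 2); the LCS DP confirms no longer common subsequence exists.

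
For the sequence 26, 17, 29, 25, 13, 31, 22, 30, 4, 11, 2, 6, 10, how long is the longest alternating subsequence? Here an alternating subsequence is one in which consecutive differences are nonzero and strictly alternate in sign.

11

Track the best alternating length ending on an up-step vs a down-step at each position: up/down = 1/1, 1/2, 3/1, 3/4, 1/4, 5/1, 5/6, 7/6, 1/8, 9/8, 1/10, 11/10, 11/10.
The maximum over both is 11; one such subsequence is 26, 17, 29, 25, 31, 22, 30, 4, 11, 2, 6.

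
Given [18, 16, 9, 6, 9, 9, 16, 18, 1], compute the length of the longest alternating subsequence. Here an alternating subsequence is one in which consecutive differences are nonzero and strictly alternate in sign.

Track the best alternating length ending on an up-step vs a down-step at each position: up/down = 1/1, 1/2, 1/2, 1/2, 3/2, 3/2, 3/2, 3/1, 1/4.
The maximum over both is 4; one such subsequence is 18, 6, 9, 1.

4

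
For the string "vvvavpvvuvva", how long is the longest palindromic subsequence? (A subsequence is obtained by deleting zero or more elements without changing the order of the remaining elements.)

Using dp[i][j] = 2 + dp[i+1][j−1] if the ends match, else max(dp[i+1][j], dp[i][j−1]):
dp[1][12] = 9. A witness is vvvvpvvvv at positions 1,2,3,5,6,7,8,10,11.

9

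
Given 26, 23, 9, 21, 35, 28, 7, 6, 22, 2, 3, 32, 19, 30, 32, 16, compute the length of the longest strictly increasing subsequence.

5

One longest increasing subsequence is 9, 21, 28, 30, 32 (positions 3,4,6,14,15), of length 5; no longer one exists.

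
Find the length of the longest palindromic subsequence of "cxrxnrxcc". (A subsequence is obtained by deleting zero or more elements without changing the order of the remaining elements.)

7

Using dp[i][j] = 2 + dp[i+1][j−1] if the ends match, else max(dp[i+1][j], dp[i][j−1]):
dp[1][9] = 7. A witness is cxrnrxc at positions 1,2,3,5,6,7,9.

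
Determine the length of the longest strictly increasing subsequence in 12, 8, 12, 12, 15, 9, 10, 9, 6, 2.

One longest increasing subsequence is 8, 12, 15 (positions 2,3,5), of length 3; no longer one exists.

3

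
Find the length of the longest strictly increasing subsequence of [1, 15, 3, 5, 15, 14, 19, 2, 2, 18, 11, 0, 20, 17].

Let dp[i] be the longest increasing subsequence ending at position i. Then dp = [1, 2, 2, 3, 4, 4, 5, 2, 2, 5, 4, 1, 6, 5].
The maximum is 6; one witness is 1, 3, 5, 15, 19, 20 at positions 1,3,4,5,7,13.

6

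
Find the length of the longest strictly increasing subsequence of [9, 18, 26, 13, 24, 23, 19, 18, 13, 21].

Scanning left to right, the best length ending at each element is: 9→1, 18→2, 26→3, 13→2, 24→3, 23→3, 19→3, 18→3, 13→2, 21→4.
So the longest increasing subsequence has length 4, e.g. 9, 18, 19, 21.

4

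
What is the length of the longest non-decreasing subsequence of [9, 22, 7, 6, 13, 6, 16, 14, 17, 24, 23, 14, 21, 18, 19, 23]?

7

One longest non-decreasing subsequence is 9, 13, 16, 17, 18, 19, 23 (positions 1,5,7,9,14,15,16), of length 7; no longer one exists.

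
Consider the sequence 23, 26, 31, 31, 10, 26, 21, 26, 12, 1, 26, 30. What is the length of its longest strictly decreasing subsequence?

5

Let dp[i] be the longest decreasing subsequence ending at position i. Then dp = [1, 1, 1, 1, 2, 2, 3, 2, 4, 5, 2, 2].
The maximum is 5; one witness is 31, 26, 21, 12, 1 at positions 3,6,7,9,10.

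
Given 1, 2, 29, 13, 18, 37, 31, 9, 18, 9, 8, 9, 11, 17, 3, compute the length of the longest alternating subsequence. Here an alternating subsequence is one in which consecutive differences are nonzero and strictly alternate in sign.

A longest alternating subsequence is 1, 29, 13, 18, 9, 18, 8, 9, 3 (positions 1,3,4,5,8,9,11,12,15); its 8 consecutive differences strictly alternate in sign, and length 9 is optimal.

9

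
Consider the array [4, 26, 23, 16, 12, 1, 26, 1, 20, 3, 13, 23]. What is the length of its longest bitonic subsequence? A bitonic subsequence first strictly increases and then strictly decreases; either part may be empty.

One longest bitonic subsequence is 4, 26, 23, 16, 12, 3 (positions 1,2,3,4,5,10): it rises to 26 then falls. Length 6 is optimal.

6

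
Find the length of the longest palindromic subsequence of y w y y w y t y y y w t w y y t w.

13

One longest palindromic subsequence is wyywtyyytwyyw (positions 2,3,4,5,7,8,9,10,12,13,14,15,17); it reads the same forward and backward, and the interval DP gives dp[1][17] = 13.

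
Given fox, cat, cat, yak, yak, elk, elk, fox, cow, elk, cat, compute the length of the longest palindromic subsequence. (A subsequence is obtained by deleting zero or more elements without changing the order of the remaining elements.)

One longest palindromic subsequence is cat elk cow elk cat (positions 2,6,9,10,11); it reads the same forward and backward, and the interval DP gives dp[1][11] = 5.

5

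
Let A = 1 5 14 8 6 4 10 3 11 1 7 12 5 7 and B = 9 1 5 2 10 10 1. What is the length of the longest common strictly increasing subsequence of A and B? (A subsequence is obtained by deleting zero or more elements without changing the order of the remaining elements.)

A longest common strictly increasing subsequence is 1, 5, 10 (length 3); it appears in order in both A and B, and no longer such subsequence exists.

3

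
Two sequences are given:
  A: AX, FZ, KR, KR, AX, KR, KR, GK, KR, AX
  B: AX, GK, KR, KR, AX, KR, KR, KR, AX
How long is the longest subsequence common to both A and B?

A longest common subsequence is AX, KR, KR, AX, KR, KR, KR, AX (length 8); the LCS DP confirms no longer common subsequence exists.

8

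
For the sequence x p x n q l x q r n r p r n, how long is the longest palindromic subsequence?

7

Using dp[i][j] = 2 + dp[i+1][j−1] if the ends match, else max(dp[i+1][j], dp[i][j−1]):
dp[1][14] = 7. A witness is pnqxqnp at positions 2,4,5,7,8,10,12.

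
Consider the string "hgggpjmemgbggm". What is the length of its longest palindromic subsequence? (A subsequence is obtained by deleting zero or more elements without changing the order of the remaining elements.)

9

One longest palindromic subsequence is gggmemggg (positions 2,3,4,7,8,9,10,12,13); it reads the same forward and backward, and the interval DP gives dp[1][14] = 9.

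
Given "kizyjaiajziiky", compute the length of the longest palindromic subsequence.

11

Using dp[i][j] = 2 + dp[i+1][j−1] if the ends match, else max(dp[i+1][j], dp[i][j−1]):
dp[1][14] = 11. A witness is kizjaiajzik at positions 1,2,3,5,6,7,8,9,10,12,13.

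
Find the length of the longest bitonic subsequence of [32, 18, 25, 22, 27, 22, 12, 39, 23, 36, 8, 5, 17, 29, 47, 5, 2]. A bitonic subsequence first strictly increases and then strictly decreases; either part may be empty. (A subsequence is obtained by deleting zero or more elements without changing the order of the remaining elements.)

Let inc[i] be the LIS ending at i and dec[i] the longest strictly decreasing subsequence starting at i. inc = [1, 1, 2, 2, 3, 2, 1, 4, 3, 4, 1, 1, 2, 4, 5, 1, 1], dec = [7, 5, 6, 5, 6, 5, 4, 5, 4, 4, 3, 2, 3, 3, 3, 2, 1].
max_i inc[i]+dec[i]−1 = 8, with one witness 18, 25, 27, 22, 12, 8, 5, 2.

8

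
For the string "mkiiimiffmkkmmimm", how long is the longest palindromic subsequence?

One longest palindromic subsequence is mmimkkmimm (positions 1,6,7,10,11,12,14,15,16,17); it reads the same forward and backward, and the interval DP gives dp[1][17] = 10.

10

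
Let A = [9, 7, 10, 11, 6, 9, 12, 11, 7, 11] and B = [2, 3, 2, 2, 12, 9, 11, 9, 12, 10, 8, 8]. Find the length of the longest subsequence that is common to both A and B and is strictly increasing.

A longest common strictly increasing subsequence is 9, 11, 12 (length 3); it appears in order in both A and B, and no longer such subsequence exists.

3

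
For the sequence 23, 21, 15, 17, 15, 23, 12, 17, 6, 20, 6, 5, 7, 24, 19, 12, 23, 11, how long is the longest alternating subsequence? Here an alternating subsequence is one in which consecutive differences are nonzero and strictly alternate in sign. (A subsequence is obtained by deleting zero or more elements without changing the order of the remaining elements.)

14

Track the best alternating length ending on an up-step vs a down-step at each position: up/down = 1/1, 1/2, 1/2, 3/2, 1/4, 5/1, 1/6, 7/6, 1/8, 9/6, 1/10, 1/10, 11/10, 11/1, 11/12, 11/12, 13/12, 11/14.
The maximum over both is 14; one such subsequence is 23, 15, 17, 15, 23, 12, 17, 6, 20, 6, 24, 19, 23, 11.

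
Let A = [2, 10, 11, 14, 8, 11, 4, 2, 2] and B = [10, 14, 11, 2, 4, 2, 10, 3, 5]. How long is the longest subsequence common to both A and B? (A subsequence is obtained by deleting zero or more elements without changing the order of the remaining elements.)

Backtracking the LCS table gives one alignment: 10 (A2,B1) → 14 (A4,B2) → 11 (A6,B3) → 4 (A7,B5) → 2 (A8,B6).
So the longest common subsequence has length 5.

5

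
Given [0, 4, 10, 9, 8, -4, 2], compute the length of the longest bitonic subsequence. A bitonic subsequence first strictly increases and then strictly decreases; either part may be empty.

6

Let inc[i] be the LIS ending at i and dec[i] the longest strictly decreasing subsequence starting at i. inc = [1, 2, 3, 3, 3, 1, 2], dec = [2, 2, 4, 3, 2, 1, 1].
max_i inc[i]+dec[i]−1 = 6, with one witness 0, 4, 10, 9, 8, 2.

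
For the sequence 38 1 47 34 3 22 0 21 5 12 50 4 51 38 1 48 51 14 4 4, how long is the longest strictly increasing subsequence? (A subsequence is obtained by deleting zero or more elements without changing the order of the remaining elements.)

7

Scanning left to right, the best length ending at each element is: 38→1, 1→1, 47→2, 34→2, 3→2, 22→3, 0→1, 21→3, 5→3, 12→4, 50→5, 4→3, 51→6, 38→5, 1→2, 48→6, 51→7, 14→5, 4→3, 4→3.
So the longest increasing subsequence has length 7, e.g. 1, 3, 5, 12, 38, 48, 51.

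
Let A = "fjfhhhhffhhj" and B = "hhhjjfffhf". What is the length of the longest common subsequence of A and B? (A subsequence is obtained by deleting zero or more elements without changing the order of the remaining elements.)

A longest common subsequence is hhhffh (length 6); the LCS DP confirms no longer common subsequence exists.

6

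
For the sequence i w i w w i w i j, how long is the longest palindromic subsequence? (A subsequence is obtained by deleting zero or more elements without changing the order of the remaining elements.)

8

One longest palindromic subsequence is iwiwwiwi (positions 1,2,3,4,5,6,7,8); it reads the same forward and backward, and the interval DP gives dp[1][9] = 8.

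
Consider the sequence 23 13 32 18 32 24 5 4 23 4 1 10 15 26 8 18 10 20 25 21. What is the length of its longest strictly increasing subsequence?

6

Scanning left to right, the best length ending at each element is: 23→1, 13→1, 32→2, 18→2, 32→3, 24→3, 5→1, 4→1, 23→3, 4→1, 1→1, 10→2, 15→3, 26→4, 8→2, 18→4, 10→3, 20→5, 25→6, 21→6.
So the longest increasing subsequence has length 6, e.g. 5, 10, 15, 18, 20, 25.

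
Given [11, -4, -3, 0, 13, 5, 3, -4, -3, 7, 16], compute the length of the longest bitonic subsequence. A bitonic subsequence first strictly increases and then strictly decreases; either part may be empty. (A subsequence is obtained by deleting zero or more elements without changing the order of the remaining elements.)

7

Let inc[i] be the LIS ending at i and dec[i] the longest strictly decreasing subsequence starting at i. inc = [1, 1, 2, 3, 4, 4, 4, 1, 2, 5, 6], dec = [4, 1, 2, 2, 4, 3, 2, 1, 1, 1, 1].
max_i inc[i]+dec[i]−1 = 7, with one witness -4, -3, 0, 13, 5, 3, -3.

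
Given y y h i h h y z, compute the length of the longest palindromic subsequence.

One longest palindromic subsequence is yhhhy (positions 2,3,5,6,7); it reads the same forward and backward, and the interval DP gives dp[1][8] = 5.

5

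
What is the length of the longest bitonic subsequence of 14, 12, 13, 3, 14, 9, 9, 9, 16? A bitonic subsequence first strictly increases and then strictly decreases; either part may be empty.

4

One longest bitonic subsequence is 12, 13, 14, 9 (positions 2,3,5,8): it rises to 14 then falls. Length 4 is optimal.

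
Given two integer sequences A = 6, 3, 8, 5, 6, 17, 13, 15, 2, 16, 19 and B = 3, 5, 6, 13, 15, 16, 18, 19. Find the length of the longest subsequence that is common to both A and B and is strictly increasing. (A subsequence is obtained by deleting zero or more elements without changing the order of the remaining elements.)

For each value that appears in both, track the longest common increasing run ending there.
The best achievable length is 7; one witness is 3, 5, 6, 13, 15, 16, 19 (A-positions 2,4,5,7,8,10,11, B-positions 1,2,3,4,5,6,8).

7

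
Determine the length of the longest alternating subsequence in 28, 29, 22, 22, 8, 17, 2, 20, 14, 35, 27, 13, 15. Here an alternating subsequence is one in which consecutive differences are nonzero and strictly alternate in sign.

A longest alternating subsequence is 28, 29, 8, 17, 2, 20, 14, 35, 13, 15 (positions 1,2,5,6,7,8,9,10,12,13); its 9 consecutive differences strictly alternate in sign, and length 10 is optimal.

10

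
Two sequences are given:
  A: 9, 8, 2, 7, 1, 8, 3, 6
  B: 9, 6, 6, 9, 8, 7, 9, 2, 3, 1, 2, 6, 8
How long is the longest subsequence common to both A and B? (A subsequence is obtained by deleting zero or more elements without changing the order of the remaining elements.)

5

A longest common subsequence is 9, 8, 2, 1, 8 (length 5); the LCS DP confirms no longer common subsequence exists.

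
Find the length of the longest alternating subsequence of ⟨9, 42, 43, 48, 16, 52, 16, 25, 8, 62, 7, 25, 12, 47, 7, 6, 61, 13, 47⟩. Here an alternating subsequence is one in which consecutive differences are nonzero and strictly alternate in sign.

16

A longest alternating subsequence is 9, 42, 16, 52, 16, 25, 8, 62, 7, 25, 12, 47, 7, 61, 13, 47 (positions 1,2,5,6,7,8,9,10,11,12,13,14,15,17,18,19); its 15 consecutive differences strictly alternate in sign, and length 16 is optimal.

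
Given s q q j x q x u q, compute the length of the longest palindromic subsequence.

One longest palindromic subsequence is qxqxq (positions 2,5,6,7,9); it reads the same forward and backward, and the interval DP gives dp[1][9] = 5.

5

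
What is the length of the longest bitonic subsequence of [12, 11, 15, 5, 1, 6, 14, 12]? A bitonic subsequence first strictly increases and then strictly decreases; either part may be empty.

4

Let inc[i] be the LIS ending at i and dec[i] the longest strictly decreasing subsequence starting at i. inc = [1, 1, 2, 1, 1, 2, 3, 3], dec = [4, 3, 3, 2, 1, 1, 2, 1].
max_i inc[i]+dec[i]−1 = 4, with one witness 12, 11, 5, 1.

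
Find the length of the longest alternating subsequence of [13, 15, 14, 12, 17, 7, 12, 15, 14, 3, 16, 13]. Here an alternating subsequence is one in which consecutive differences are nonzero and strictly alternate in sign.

9

A longest alternating subsequence is 13, 15, 14, 17, 7, 15, 14, 16, 13 (positions 1,2,3,5,6,8,9,11,12); its 8 consecutive differences strictly alternate in sign, and length 9 is optimal.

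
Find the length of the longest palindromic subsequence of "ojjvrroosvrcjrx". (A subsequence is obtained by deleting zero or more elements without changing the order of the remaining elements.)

Using dp[i][j] = 2 + dp[i+1][j−1] if the ends match, else max(dp[i+1][j], dp[i][j−1]):
dp[1][15] = 6. A witness is rroorr at positions 5,6,7,8,11,14.

6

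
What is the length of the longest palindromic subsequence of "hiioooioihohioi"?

Using dp[i][j] = 2 + dp[i+1][j−1] if the ends match, else max(dp[i+1][j], dp[i][j−1]):
dp[1][15] = 9. A witness is ioihohioi at positions 2,4,7,10,11,12,13,14,15.

9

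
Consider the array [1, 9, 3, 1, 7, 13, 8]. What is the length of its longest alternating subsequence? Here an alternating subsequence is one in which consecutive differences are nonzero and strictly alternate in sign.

5

Track the best alternating length ending on an up-step vs a down-step at each position: up/down = 1/1, 2/1, 2/3, 1/3, 4/3, 4/1, 4/5.
The maximum over both is 5; one such subsequence is 1, 9, 3, 13, 8.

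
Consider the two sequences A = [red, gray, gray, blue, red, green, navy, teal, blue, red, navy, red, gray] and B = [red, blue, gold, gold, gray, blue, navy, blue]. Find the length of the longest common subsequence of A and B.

5

A longest common subsequence is red, gray, blue, navy, blue (length 5); the LCS DP confirms no longer common subsequence exists.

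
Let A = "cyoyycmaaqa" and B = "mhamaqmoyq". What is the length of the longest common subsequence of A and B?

4

A longest common subsequence is maaq (length 4); the LCS DP confirms no longer common subsequence exists.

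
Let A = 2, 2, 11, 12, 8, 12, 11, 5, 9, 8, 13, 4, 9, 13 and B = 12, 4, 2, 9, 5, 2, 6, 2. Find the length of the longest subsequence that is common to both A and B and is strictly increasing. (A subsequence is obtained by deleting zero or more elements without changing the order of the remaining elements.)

2

For each value that appears in both, track the longest common increasing run ending there.
The best achievable length is 2; one witness is 2, 9 (A-positions 1,9, B-positions 3,4).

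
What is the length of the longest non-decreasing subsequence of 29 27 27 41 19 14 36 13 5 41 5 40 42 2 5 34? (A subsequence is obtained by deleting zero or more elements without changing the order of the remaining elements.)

5

Let dp[i] be the longest non-decreasing subsequence ending at position i. Then dp = [1, 1, 2, 3, 1, 1, 3, 1, 1, 4, 2, 4, 5, 1, 3, 4].
The maximum is 5; one witness is 27, 27, 41, 41, 42 at positions 2,3,4,10,13.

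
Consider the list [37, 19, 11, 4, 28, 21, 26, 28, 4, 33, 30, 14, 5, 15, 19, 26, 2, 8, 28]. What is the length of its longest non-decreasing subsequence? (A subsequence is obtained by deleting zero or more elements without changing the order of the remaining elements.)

One longest non-decreasing subsequence is 4, 4, 14, 15, 19, 26, 28 (positions 4,9,12,14,15,16,19), of length 7; no longer one exists.

7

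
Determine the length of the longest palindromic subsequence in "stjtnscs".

5

Using dp[i][j] = 2 + dp[i+1][j−1] if the ends match, else max(dp[i+1][j], dp[i][j−1]):
dp[1][8] = 5. A witness is stjts at positions 1,2,3,4,8.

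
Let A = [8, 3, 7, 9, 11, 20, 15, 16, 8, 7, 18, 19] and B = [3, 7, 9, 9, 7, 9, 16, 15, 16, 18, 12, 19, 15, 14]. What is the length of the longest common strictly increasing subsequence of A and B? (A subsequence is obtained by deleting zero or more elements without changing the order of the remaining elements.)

7

A longest common strictly increasing subsequence is 3, 7, 9, 15, 16, 18, 19 (length 7); it appears in order in both A and B, and no longer such subsequence exists.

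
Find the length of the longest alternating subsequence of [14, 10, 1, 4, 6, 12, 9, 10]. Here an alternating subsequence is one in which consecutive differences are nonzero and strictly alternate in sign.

5

Track the best alternating length ending on an up-step vs a down-step at each position: up/down = 1/1, 1/2, 1/2, 3/2, 3/2, 3/2, 3/4, 5/4.
The maximum over both is 5; one such subsequence is 14, 10, 12, 9, 10.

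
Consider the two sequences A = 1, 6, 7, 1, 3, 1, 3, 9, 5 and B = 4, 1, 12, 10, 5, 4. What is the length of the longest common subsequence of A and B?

2

A longest common subsequence is 1, 5 (length 2); the LCS DP confirms no longer common subsequence exists.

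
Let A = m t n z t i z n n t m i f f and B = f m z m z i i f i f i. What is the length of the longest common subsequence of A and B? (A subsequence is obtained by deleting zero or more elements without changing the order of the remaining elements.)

6

A longest common subsequence is mziiff (length 6); the LCS DP confirms no longer common subsequence exists.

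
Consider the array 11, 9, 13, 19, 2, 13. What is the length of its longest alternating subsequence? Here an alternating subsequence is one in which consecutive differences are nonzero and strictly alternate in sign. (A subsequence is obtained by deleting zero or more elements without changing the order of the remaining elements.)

5

Track the best alternating length ending on an up-step vs a down-step at each position: up/down = 1/1, 1/2, 3/1, 3/1, 1/4, 5/4.
The maximum over both is 5; one such subsequence is 11, 9, 13, 2, 13.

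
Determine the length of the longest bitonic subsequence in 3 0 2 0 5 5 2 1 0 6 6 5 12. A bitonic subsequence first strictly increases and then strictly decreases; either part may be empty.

6

One longest bitonic subsequence is 0, 2, 5, 2, 1, 0 (positions 2,3,5,7,8,9): it rises to 5 then falls. Length 6 is optimal.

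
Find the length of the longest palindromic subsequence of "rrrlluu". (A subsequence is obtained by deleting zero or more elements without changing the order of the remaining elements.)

3

Using dp[i][j] = 2 + dp[i+1][j−1] if the ends match, else max(dp[i+1][j], dp[i][j−1]):
dp[1][7] = 3. A witness is rrr at positions 1,2,3.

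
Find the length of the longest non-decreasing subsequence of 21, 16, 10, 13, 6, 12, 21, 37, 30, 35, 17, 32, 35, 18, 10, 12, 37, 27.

Scanning left to right, the best length ending at each element is: 21→1, 16→1, 10→1, 13→2, 6→1, 12→2, 21→3, 37→4, 30→4, 35→5, 17→3, 32→5, 35→6, 18→4, 10→2, 12→3, 37→7, 27→5.
So the longest non-decreasing subsequence has length 7, e.g. 10, 13, 21, 30, 35, 35, 37.

7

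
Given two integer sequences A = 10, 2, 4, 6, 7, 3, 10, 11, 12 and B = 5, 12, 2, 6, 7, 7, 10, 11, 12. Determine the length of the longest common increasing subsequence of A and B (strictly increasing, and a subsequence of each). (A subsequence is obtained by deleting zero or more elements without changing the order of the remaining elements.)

6

For each value that appears in both, track the longest common increasing run ending there.
The best achievable length is 6; one witness is 2, 6, 7, 10, 11, 12 (A-positions 2,4,5,7,8,9, B-positions 3,4,5,7,8,9).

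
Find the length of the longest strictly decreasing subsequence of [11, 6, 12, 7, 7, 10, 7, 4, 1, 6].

Scanning left to right, the best length ending at each element is: 11→1, 6→2, 12→1, 7→2, 7→2, 10→2, 7→3, 4→4, 1→5, 6→4.
So the longest decreasing subsequence has length 5, e.g. 11, 10, 7, 4, 1.

5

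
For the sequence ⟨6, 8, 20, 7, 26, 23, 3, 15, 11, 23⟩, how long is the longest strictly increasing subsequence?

4

Let dp[i] be the longest increasing subsequence ending at position i. Then dp = [1, 2, 3, 2, 4, 4, 1, 3, 3, 4].
The maximum is 4; one witness is 6, 8, 20, 26 at positions 1,2,3,5.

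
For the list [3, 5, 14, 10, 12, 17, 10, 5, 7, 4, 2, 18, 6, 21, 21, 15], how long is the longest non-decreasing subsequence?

One longest non-decreasing subsequence is 3, 5, 10, 12, 17, 18, 21, 21 (positions 1,2,4,5,6,12,14,15), of length 8; no longer one exists.

8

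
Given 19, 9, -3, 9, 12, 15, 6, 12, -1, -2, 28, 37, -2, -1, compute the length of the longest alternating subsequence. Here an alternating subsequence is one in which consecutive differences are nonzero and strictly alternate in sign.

9

Track the best alternating length ending on an up-step vs a down-step at each position: up/down = 1/1, 1/2, 1/2, 3/2, 3/2, 3/2, 3/4, 5/4, 3/6, 3/6, 7/1, 7/1, 3/8, 9/8.
The maximum over both is 9; one such subsequence is 19, -3, 9, 6, 12, -1, 28, -2, -1.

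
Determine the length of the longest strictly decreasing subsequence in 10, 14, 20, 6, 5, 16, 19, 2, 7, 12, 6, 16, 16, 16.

4

Let dp[i] be the longest decreasing subsequence ending at position i. Then dp = [1, 1, 1, 2, 3, 2, 2, 4, 3, 3, 4, 3, 3, 3].
The maximum is 4; one witness is 10, 6, 5, 2 at positions 1,4,5,8.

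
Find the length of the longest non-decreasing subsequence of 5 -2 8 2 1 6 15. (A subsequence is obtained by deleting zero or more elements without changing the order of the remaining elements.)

One longest non-decreasing subsequence is -2, 2, 6, 15 (positions 2,4,6,7), of length 4; no longer one exists.

4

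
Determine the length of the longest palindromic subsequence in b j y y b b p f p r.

4

Using dp[i][j] = 2 + dp[i+1][j−1] if the ends match, else max(dp[i+1][j], dp[i][j−1]):
dp[1][10] = 4. A witness is byyb at positions 1,3,4,6.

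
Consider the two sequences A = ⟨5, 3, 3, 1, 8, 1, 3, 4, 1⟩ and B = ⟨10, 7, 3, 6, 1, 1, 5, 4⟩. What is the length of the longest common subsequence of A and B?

Backtracking the LCS table gives one alignment: 3 (A2,B3) → 1 (A4,B5) → 1 (A6,B6) → 4 (A8,B8).
So the longest common subsequence has length 4.

4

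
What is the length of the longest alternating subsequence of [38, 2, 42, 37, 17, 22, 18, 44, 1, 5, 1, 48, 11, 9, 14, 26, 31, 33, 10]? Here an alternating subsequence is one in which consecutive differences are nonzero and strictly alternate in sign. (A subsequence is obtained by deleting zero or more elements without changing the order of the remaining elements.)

14

Track the best alternating length ending on an up-step vs a down-step at each position: up/down = 1/1, 1/2, 3/1, 3/4, 3/4, 5/4, 5/6, 7/1, 1/8, 9/8, 1/10, 11/1, 11/12, 11/12, 13/12, 13/12, 13/12, 13/12, 13/14.
The maximum over both is 14; one such subsequence is 38, 2, 42, 17, 22, 18, 44, 1, 5, 1, 48, 11, 14, 10.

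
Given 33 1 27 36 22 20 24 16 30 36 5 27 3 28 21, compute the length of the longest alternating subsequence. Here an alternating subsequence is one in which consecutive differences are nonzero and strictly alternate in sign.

Track the best alternating length ending on an up-step vs a down-step at each position: up/down = 1/1, 1/2, 3/2, 3/1, 3/4, 3/4, 5/4, 3/6, 7/4, 7/1, 3/8, 9/8, 3/10, 11/8, 11/12.
The maximum over both is 12; one such subsequence is 33, 1, 27, 22, 24, 16, 30, 5, 27, 3, 28, 21.

12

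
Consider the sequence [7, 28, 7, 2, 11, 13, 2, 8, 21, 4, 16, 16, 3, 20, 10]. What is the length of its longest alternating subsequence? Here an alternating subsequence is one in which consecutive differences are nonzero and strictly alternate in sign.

Track the best alternating length ending on an up-step vs a down-step at each position: up/down = 1/1, 2/1, 1/3, 1/3, 4/3, 4/3, 1/5, 6/5, 6/3, 6/7, 8/7, 8/7, 6/9, 10/7, 10/11.
The maximum over both is 11; one such subsequence is 7, 28, 7, 11, 2, 8, 4, 16, 3, 20, 10.

11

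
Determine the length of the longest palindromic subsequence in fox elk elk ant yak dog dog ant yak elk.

One longest palindromic subsequence is elk yak dog dog yak elk (positions 2,5,6,7,9,10); it reads the same forward and backward, and the interval DP gives dp[1][10] = 6.

6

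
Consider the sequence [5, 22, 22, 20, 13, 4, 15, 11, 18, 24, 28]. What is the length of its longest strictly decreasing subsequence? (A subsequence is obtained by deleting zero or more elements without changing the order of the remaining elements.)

4

Scanning left to right, the best length ending at each element is: 5→1, 22→1, 22→1, 20→2, 13→3, 4→4, 15→3, 11→4, 18→3, 24→1, 28→1.
So the longest decreasing subsequence has length 4, e.g. 22, 20, 13, 4.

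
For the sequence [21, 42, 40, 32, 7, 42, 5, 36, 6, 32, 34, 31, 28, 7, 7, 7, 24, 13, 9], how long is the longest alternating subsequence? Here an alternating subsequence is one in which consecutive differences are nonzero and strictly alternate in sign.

Track the best alternating length ending on an up-step vs a down-step at each position: up/down = 1/1, 2/1, 2/3, 2/3, 1/3, 4/1, 1/5, 6/5, 6/7, 8/7, 8/7, 8/9, 8/9, 8/9, 8/9, 8/9, 10/9, 10/11, 10/11.
The maximum over both is 11; one such subsequence is 21, 42, 40, 42, 5, 36, 6, 32, 7, 24, 13.

11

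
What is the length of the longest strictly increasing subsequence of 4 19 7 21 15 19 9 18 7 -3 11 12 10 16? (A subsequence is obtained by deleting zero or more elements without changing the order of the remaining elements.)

Let dp[i] be the longest increasing subsequence ending at position i. Then dp = [1, 2, 2, 3, 3, 4, 3, 4, 2, 1, 4, 5, 4, 6].
The maximum is 6; one witness is 4, 7, 9, 11, 12, 16 at positions 1,3,7,11,12,14.

6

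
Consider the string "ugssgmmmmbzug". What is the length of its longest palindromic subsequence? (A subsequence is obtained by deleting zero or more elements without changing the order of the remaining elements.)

Using dp[i][j] = 2 + dp[i+1][j−1] if the ends match, else max(dp[i+1][j], dp[i][j−1]):
dp[1][13] = 6. A witness is gmmmmg at positions 2,6,7,8,9,13.

6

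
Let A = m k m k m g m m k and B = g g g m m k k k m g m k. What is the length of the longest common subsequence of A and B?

A longest common subsequence is mkkmgmk (length 7); the LCS DP confirms no longer common subsequence exists.

7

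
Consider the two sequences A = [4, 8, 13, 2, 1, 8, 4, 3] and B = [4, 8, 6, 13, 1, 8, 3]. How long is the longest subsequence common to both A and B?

A longest common subsequence is 4, 8, 13, 1, 8, 3 (length 6); the LCS DP confirms no longer common subsequence exists.

6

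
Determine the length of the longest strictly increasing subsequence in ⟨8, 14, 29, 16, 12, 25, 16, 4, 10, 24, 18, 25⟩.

5

One longest increasing subsequence is 8, 14, 16, 24, 25 (positions 1,2,4,10,12), of length 5; no longer one exists.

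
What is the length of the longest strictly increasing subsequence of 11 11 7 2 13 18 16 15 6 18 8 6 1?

One longest increasing subsequence is 11, 13, 16, 18 (positions 1,5,7,10), of length 4; no longer one exists.

4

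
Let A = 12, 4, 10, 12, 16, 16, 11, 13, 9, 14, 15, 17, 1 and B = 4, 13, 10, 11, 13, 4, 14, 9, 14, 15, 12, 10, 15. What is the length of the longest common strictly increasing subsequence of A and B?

For each value that appears in both, track the longest common increasing run ending there.
The best achievable length is 6; one witness is 4, 10, 11, 13, 14, 15 (A-positions 2,3,7,8,10,11, B-positions 1,3,4,5,7,10).

6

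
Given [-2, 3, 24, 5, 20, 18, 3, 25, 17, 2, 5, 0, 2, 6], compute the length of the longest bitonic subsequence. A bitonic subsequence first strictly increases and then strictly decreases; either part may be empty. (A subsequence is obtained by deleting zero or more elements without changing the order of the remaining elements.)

8

Let inc[i] be the LIS ending at i and dec[i] the longest strictly decreasing subsequence starting at i. inc = [1, 2, 3, 3, 4, 4, 2, 5, 4, 2, 3, 2, 3, 4], dec = [1, 3, 6, 4, 5, 4, 3, 4, 3, 2, 2, 1, 1, 1].
max_i inc[i]+dec[i]−1 = 8, with one witness -2, 3, 24, 20, 18, 17, 5, 2.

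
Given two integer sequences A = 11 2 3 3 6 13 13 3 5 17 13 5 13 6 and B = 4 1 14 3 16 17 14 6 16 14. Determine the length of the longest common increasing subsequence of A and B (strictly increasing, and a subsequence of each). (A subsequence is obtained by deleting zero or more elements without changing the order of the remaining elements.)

2

For each value that appears in both, track the longest common increasing run ending there.
The best achievable length is 2; one witness is 3, 17 (A-positions 3,10, B-positions 4,6).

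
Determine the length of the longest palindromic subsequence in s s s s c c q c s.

Using dp[i][j] = 2 + dp[i+1][j−1] if the ends match, else max(dp[i+1][j], dp[i][j−1]):
dp[1][9] = 5. A witness is scqcs at positions 1,5,7,8,9.

5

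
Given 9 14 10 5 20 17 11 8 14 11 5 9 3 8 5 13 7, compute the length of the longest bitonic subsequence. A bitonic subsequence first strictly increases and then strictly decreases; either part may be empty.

Let inc[i] be the LIS ending at i and dec[i] the longest strictly decreasing subsequence starting at i. inc = [1, 2, 2, 1, 3, 3, 3, 2, 4, 3, 1, 3, 1, 2, 2, 4, 3], dec = [4, 5, 4, 2, 7, 6, 4, 3, 5, 4, 2, 3, 1, 2, 1, 2, 1].
max_i inc[i]+dec[i]−1 = 9, with one witness 9, 14, 20, 17, 14, 11, 9, 8, 7.

9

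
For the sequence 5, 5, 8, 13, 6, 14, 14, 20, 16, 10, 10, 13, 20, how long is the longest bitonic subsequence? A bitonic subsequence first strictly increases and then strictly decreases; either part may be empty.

Let inc[i] be the LIS ending at i and dec[i] the longest strictly decreasing subsequence starting at i. inc = [1, 1, 2, 3, 2, 4, 4, 5, 5, 3, 3, 4, 6], dec = [1, 1, 2, 2, 1, 2, 2, 3, 2, 1, 1, 1, 1].
max_i inc[i]+dec[i]−1 = 7, with one witness 5, 8, 13, 14, 20, 16, 13.

7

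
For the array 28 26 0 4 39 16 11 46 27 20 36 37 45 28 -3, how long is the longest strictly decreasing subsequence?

5

Let dp[i] be the longest decreasing subsequence ending at position i. Then dp = [1, 2, 3, 3, 1, 3, 4, 1, 2, 3, 2, 2, 2, 3, 5].
The maximum is 5; one witness is 28, 26, 16, 11, -3 at positions 1,2,6,7,15.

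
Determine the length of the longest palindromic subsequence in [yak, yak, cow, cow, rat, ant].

One longest palindromic subsequence is cow cow (positions 3,4); it reads the same forward and backward, and the interval DP gives dp[1][6] = 2.

2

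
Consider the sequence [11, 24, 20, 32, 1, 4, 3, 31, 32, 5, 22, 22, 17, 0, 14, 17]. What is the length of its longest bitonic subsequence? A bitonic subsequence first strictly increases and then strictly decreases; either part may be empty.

Let inc[i] be the LIS ending at i and dec[i] the longest strictly decreasing subsequence starting at i. inc = [1, 2, 2, 3, 1, 2, 2, 3, 4, 3, 4, 4, 4, 1, 4, 5], dec = [4, 5, 4, 5, 2, 3, 2, 4, 4, 2, 3, 3, 2, 1, 1, 1].
max_i inc[i]+dec[i]−1 = 7, with one witness 11, 24, 32, 31, 22, 17, 14.

7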